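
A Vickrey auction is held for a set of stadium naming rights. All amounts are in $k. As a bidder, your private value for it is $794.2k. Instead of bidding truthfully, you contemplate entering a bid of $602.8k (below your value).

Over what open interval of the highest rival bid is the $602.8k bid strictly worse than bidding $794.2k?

($602.8k, $794.2k)

If the competing bid is below $602.8k, both bids win at the same price — no difference.
If it is above $794.2k, both bids lose — no difference.
If it lies strictly between $602.8k and $794.2k, bidding your value wins at a price below your value (positive payoff) while bidding $602.8k loses (payoff 0).
So the deviation strictly hurts on the open interval ($602.8k, $794.2k).
Truthful bidding weakly dominates here: raising your bid can only win items priced above your value, and lowering it can only forfeit items priced below.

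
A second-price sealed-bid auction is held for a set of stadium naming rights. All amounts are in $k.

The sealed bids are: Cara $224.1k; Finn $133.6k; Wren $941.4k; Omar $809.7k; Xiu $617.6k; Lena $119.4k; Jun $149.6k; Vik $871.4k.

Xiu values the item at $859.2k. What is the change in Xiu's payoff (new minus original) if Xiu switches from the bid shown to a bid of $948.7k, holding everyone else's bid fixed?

−$82.2k

The highest bid among the other bidders is $941.4k; Xiu's bid doesn't change that.
Original bid $617.6k: Xiu is not highest (top rival bid is $941.4k); payoff $0k.
Alternative bid $948.7k: Xiu is highest, pays the top rival bid $941.4k; payoff $859.2k − $941.4k = −$82.2k.
Change in payoff = −$82.2k − ($0k) = −$82.2k.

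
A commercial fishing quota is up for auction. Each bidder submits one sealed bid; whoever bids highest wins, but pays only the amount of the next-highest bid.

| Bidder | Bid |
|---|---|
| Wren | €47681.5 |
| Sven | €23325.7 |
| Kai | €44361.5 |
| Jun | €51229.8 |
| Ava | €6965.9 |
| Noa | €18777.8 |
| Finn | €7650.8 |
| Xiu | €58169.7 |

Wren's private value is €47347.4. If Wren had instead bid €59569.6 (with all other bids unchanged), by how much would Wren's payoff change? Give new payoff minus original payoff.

−€10822.3

The highest bid among the other bidders is €58169.7; Wren's bid doesn't change that.
Original bid €47681.5: Wren is not highest (top rival bid is €58169.7); payoff €0.
Alternative bid €59569.6: Wren is highest, pays the top rival bid €58169.7; payoff €47347.4 − €58169.7 = −€10822.3.
Change in payoff = −€10822.3 − (€0) = −€10822.3.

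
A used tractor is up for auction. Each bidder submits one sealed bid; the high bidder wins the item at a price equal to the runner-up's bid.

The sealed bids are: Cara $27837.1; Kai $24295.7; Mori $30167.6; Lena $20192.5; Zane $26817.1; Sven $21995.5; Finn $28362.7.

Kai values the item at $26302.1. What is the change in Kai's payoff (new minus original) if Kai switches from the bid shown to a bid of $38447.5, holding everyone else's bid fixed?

The highest bid among the other bidders is $30167.6; Kai's bid doesn't change that.
Original bid $24295.7: Kai is not highest (top rival bid is $30167.6); payoff $0.
Alternative bid $38447.5: Kai is highest, pays the top rival bid $30167.6; payoff $26302.1 − $30167.6 = −$3865.5.
Change in payoff = −$3865.5 − ($0) = −$3865.5.

−$3865.5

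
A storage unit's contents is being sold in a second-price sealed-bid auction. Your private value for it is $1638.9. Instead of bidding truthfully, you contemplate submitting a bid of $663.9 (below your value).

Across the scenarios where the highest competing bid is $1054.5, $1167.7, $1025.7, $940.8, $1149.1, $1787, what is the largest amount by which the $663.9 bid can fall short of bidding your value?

$698.1

$1054.5: truthful gives $584.4, deviation gives $0 → loss $584.4.
$1167.7: truthful gives $471.2, deviation gives $0 → loss $471.2.
$1025.7: truthful gives $613.2, deviation gives $0 → loss $613.2.
$940.8: truthful gives $698.1, deviation gives $0 → loss $698.1.
$1149.1: truthful gives $489.8, deviation gives $0 → loss $489.8.
$1787: same outcome either way → loss $0.
Maximum loss: $698.1.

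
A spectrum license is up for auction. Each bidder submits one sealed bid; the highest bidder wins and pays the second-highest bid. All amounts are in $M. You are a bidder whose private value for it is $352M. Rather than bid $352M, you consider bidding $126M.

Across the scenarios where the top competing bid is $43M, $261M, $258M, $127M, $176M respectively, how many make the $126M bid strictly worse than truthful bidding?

4

The deviation hurts exactly when the highest competing bid lies strictly between $126M and $352M — underbidding then forfeits a profitable win.
$43M: below both → same outcome either way.
$261M: inside the interval → strictly worse (loss $91M).
$258M: inside the interval → strictly worse (loss $94M).
$127M: inside the interval → strictly worse (loss $225M).
$176M: inside the interval → strictly worse (loss $176M).
Count: 4.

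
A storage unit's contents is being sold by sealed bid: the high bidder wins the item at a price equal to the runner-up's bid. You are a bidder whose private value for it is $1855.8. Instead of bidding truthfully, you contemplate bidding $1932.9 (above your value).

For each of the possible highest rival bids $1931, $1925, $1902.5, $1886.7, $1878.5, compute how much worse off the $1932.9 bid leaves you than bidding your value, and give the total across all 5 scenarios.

The deviation costs you only when the competing bid falls strictly between $1855.8 and $1932.9; elsewhere both bids give the same outcome.
$1931: truthful payoff $0, deviation payoff −$75.2 → loss $75.2.
$1925: truthful payoff $0, deviation payoff −$69.2 → loss $69.2.
$1902.5: truthful payoff $0, deviation payoff −$46.7 → loss $46.7.
$1886.7: truthful payoff $0, deviation payoff −$30.9 → loss $30.9.
$1878.5: truthful payoff $0, deviation payoff −$22.7 → loss $22.7.
Total loss = $75.2 + $69.2 + $46.7 + $30.9 + $22.7 = $244.7.

$244.7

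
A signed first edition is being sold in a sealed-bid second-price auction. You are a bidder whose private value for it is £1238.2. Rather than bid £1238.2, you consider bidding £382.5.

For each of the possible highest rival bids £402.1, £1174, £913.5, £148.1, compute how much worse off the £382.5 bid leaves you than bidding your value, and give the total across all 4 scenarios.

The deviation costs you only when the competing bid falls strictly between £382.5 and £1238.2; elsewhere both bids give the same outcome.
£402.1: truthful payoff £836.1, deviation payoff £0 → loss £836.1.
£1174: truthful payoff £64.2, deviation payoff £0 → loss £64.2.
£913.5: truthful payoff £324.7, deviation payoff £0 → loss £324.7.
£148.1: outcomes coincide → loss £0.
Total loss = £836.1 + £64.2 + £324.7 = £1225.
Because the price is fixed by the runner-up's bid, deviating from your value can only change a good outcome into a bad one — never the reverse.

£1225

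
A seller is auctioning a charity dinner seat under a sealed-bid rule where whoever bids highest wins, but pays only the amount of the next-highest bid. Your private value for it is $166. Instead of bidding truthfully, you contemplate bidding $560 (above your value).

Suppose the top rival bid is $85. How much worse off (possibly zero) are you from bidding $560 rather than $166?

$0

Bidding your value $166: you win (since $166 > $85) and pay $85. Payoff $81.
Bidding $560: you win and pay $85. Payoff $166 − $85 = $81.
Difference = $81 − $81 = $0; both bids lead to the same outcome because the competing bid is below both your value and your alternative bid.
In a second-price auction your bid sets only whether you win, not what you pay, so bidding your true value is weakly dominant.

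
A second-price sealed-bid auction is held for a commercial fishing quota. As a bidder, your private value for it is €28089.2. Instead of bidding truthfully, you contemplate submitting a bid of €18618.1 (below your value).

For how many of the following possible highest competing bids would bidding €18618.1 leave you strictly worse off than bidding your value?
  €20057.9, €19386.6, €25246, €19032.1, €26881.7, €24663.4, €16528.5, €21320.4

7

The deviation hurts exactly when the highest competing bid lies strictly between €18618.1 and €28089.2 — underbidding then forfeits a profitable win.
€20057.9: inside the interval → strictly worse (loss €8031.3).
€19386.6: inside the interval → strictly worse (loss €8702.6).
€25246: inside the interval → strictly worse (loss €2843.2).
€19032.1: inside the interval → strictly worse (loss €9057.1).
€26881.7: inside the interval → strictly worse (loss €1207.5).
€24663.4: inside the interval → strictly worse (loss €3425.8).
€16528.5: below both → same outcome either way.
€21320.4: inside the interval → strictly worse (loss €6768.8).
Count: 7.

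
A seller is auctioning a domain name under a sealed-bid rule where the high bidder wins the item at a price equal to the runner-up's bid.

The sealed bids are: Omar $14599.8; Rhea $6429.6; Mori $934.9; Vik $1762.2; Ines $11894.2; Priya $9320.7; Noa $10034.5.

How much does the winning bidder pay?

$11894.2

Highest bid: Omar at $14599.8, so Omar wins.
Second-highest bid: Ines at $11894.2 — that is the price the winner pays.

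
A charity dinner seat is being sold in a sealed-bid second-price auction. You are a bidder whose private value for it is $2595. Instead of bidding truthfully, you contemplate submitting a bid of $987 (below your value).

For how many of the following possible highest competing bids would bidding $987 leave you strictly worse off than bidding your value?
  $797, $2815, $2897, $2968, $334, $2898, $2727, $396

The deviation hurts exactly when the highest competing bid lies strictly between $987 and $2595 — underbidding then forfeits a profitable win.
$797: below both → same outcome either way.
$2815: above both → same outcome either way.
$2897: above both → same outcome either way.
$2968: above both → same outcome either way.
$334: below both → same outcome either way.
$2898: above both → same outcome either way.
$2727: above both → same outcome either way.
$396: below both → same outcome either way.
Count: 0.

0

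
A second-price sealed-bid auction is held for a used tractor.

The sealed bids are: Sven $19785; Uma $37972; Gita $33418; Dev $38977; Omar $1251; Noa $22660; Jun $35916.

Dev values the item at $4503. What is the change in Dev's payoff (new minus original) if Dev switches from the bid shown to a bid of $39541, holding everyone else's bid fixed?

The highest bid among the other bidders is $37972; Dev's bid doesn't change that.
Original bid $38977: Dev is highest, pays the top rival bid $37972; payoff $4503 − $37972 = −$33469.
Alternative bid $39541: Dev is highest, pays the top rival bid $37972; payoff $4503 − $37972 = −$33469.
Change in payoff = −$33469 − (−$33469) = $0.

$0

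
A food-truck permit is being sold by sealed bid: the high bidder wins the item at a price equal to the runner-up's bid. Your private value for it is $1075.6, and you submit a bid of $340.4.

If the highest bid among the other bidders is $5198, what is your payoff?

Your bid $340.4 is below the highest competing bid $5198, so you lose.
A losing bidder pays nothing and receives nothing: payoff = $0.

$0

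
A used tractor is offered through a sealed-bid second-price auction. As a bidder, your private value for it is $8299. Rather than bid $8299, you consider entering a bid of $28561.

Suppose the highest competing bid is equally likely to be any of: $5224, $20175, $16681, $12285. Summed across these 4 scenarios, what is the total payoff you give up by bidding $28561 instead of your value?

The deviation costs you only when the competing bid falls strictly between $8299 and $28561; elsewhere both bids give the same outcome.
$5224: outcomes coincide → loss $0.
$20175: truthful payoff $0, deviation payoff −$11876 → loss $11876.
$16681: truthful payoff $0, deviation payoff −$8382 → loss $8382.
$12285: truthful payoff $0, deviation payoff −$3986 → loss $3986.
Total loss = $11876 + $8382 + $3986 = $24244.

$24244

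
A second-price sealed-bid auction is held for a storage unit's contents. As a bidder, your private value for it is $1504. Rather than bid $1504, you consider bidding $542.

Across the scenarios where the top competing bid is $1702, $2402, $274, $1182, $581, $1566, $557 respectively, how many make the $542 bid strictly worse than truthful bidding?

The deviation hurts exactly when the highest competing bid lies strictly between $542 and $1504 — underbidding then forfeits a profitable win.
$1702: above both → same outcome either way.
$2402: above both → same outcome either way.
$274: below both → same outcome either way.
$1182: inside the interval → strictly worse (loss $322).
$581: inside the interval → strictly worse (loss $923).
$1566: above both → same outcome either way.
$557: inside the interval → strictly worse (loss $947).
Count: 3.

3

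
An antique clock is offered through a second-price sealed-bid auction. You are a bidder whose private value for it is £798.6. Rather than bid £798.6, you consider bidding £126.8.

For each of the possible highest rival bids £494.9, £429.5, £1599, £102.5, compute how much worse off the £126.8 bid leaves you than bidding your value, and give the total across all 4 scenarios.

£672.8

The deviation costs you only when the competing bid falls strictly between £126.8 and £798.6; elsewhere both bids give the same outcome.
£494.9: truthful payoff £303.7, deviation payoff £0 → loss £303.7.
£429.5: truthful payoff £369.1, deviation payoff £0 → loss £369.1.
£1599: outcomes coincide → loss £0.
£102.5: outcomes coincide → loss £0.
Total loss = £303.7 + £369.1 = £672.8.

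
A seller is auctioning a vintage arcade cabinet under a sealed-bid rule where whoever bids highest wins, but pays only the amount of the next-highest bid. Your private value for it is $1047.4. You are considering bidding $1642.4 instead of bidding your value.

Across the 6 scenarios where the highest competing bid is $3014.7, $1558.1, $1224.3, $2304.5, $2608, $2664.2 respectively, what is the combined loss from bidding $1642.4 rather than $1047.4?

$687.6

The deviation costs you only when the competing bid falls strictly between $1047.4 and $1642.4; elsewhere both bids give the same outcome.
$3014.7: outcomes coincide → loss $0.
$1558.1: truthful payoff $0, deviation payoff −$510.7 → loss $510.7.
$1224.3: truthful payoff $0, deviation payoff −$176.9 → loss $176.9.
$2304.5: outcomes coincide → loss $0.
$2608: outcomes coincide → loss $0.
$2664.2: outcomes coincide → loss $0.
Total loss = $510.7 + $176.9 = $687.6.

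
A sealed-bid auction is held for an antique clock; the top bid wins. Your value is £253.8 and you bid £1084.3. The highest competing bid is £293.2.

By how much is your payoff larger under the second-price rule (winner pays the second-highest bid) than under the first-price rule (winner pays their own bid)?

You have the highest bid, so you win under either rule.
Second-price: pay £293.2 → payoff −£39.4.
First-price: pay your own bid £1084.3 → payoff −£830.5.
Difference = −£39.4 − (−£830.5) = £791.1.

£791.1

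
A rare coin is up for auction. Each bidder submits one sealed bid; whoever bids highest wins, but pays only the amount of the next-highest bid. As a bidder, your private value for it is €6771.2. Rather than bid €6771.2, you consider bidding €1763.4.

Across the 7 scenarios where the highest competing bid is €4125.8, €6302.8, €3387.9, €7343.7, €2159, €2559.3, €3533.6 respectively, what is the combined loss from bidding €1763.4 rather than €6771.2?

€18558.8

The deviation costs you only when the competing bid falls strictly between €1763.4 and €6771.2; elsewhere both bids give the same outcome.
€4125.8: truthful payoff €2645.4, deviation payoff €0 → loss €2645.4.
€6302.8: truthful payoff €468.4, deviation payoff €0 → loss €468.4.
€3387.9: truthful payoff €3383.3, deviation payoff €0 → loss €3383.3.
€7343.7: outcomes coincide → loss €0.
€2159: truthful payoff €4612.2, deviation payoff €0 → loss €4612.2.
€2559.3: truthful payoff €4211.9, deviation payoff €0 → loss €4211.9.
€3533.6: truthful payoff €3237.6, deviation payoff €0 → loss €3237.6.
Total loss = €2645.4 + €468.4 + €3383.3 + €4612.2 + €4211.9 + €3237.6 = €18558.8.
Truthful bidding weakly dominates here: raising your bid can only win items priced above your value, and lowering it can only forfeit items priced below.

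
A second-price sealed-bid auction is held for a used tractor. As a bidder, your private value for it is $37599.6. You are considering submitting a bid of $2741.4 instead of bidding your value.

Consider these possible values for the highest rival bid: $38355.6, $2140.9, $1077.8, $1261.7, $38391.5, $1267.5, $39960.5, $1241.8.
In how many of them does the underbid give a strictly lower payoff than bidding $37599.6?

0

The deviation hurts exactly when the highest competing bid lies strictly between $2741.4 and $37599.6 — underbidding then forfeits a profitable win.
$38355.6: above both → same outcome either way.
$2140.9: below both → same outcome either way.
$1077.8: below both → same outcome either way.
$1261.7: below both → same outcome either way.
$38391.5: above both → same outcome either way.
$1267.5: below both → same outcome either way.
$39960.5: above both → same outcome either way.
$1241.8: below both → same outcome either way.
Count: 0.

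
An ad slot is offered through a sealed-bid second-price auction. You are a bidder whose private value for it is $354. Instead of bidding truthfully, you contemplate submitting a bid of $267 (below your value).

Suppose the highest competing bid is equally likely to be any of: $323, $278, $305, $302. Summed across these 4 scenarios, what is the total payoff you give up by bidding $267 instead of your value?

The deviation costs you only when the competing bid falls strictly between $267 and $354; elsewhere both bids give the same outcome.
$323: truthful payoff $31, deviation payoff $0 → loss $31.
$278: truthful payoff $76, deviation payoff $0 → loss $76.
$305: truthful payoff $49, deviation payoff $0 → loss $49.
$302: truthful payoff $52, deviation payoff $0 → loss $52.
Total loss = $31 + $76 + $49 + $52 = $208.

$208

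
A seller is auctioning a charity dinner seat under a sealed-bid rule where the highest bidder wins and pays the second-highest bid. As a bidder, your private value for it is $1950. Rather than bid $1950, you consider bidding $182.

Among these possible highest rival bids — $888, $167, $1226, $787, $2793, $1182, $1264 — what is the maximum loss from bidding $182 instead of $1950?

$1163

$888: truthful gives $1062, deviation gives $0 → loss $1062.
$167: same outcome either way → loss $0.
$1226: truthful gives $724, deviation gives $0 → loss $724.
$787: truthful gives $1163, deviation gives $0 → loss $1163.
$2793: same outcome either way → loss $0.
$1182: truthful gives $768, deviation gives $0 → loss $768.
$1264: truthful gives $686, deviation gives $0 → loss $686.
Maximum loss: $1163.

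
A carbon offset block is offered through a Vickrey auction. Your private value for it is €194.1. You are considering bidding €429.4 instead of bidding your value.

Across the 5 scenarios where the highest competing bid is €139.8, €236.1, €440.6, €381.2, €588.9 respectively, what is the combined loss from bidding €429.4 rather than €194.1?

€229.1

The deviation costs you only when the competing bid falls strictly between €194.1 and €429.4; elsewhere both bids give the same outcome.
€139.8: outcomes coincide → loss €0.
€236.1: truthful payoff €0, deviation payoff −€42 → loss €42.
€440.6: outcomes coincide → loss €0.
€381.2: truthful payoff €0, deviation payoff −€187.1 → loss €187.1.
€588.9: outcomes coincide → loss €0.
Total loss = €42 + €187.1 = €229.1.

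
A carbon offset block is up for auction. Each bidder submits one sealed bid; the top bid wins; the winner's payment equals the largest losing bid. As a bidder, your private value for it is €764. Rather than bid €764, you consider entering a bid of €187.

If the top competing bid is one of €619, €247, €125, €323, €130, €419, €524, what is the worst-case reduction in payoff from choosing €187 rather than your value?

€619: truthful gives €145, deviation gives €0 → loss €145.
€247: truthful gives €517, deviation gives €0 → loss €517.
€125: same outcome either way → loss €0.
€323: truthful gives €441, deviation gives €0 → loss €441.
€130: same outcome either way → loss €0.
€419: truthful gives €345, deviation gives €0 → loss €345.
€524: truthful gives €240, deviation gives €0 → loss €240.
Maximum loss: €517.

€517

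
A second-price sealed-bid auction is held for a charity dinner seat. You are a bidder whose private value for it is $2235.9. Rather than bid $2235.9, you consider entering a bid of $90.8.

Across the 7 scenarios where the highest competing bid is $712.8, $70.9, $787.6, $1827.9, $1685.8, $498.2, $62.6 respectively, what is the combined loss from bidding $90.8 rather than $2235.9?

$5667.2

The deviation costs you only when the competing bid falls strictly between $90.8 and $2235.9; elsewhere both bids give the same outcome.
$712.8: truthful payoff $1523.1, deviation payoff $0 → loss $1523.1.
$70.9: outcomes coincide → loss $0.
$787.6: truthful payoff $1448.3, deviation payoff $0 → loss $1448.3.
$1827.9: truthful payoff $408, deviation payoff $0 → loss $408.
$1685.8: truthful payoff $550.1, deviation payoff $0 → loss $550.1.
$498.2: truthful payoff $1737.7, deviation payoff $0 → loss $1737.7.
$62.6: outcomes coincide → loss $0.
Total loss = $1523.1 + $1448.3 + $408 + $550.1 + $1737.7 = $5667.2.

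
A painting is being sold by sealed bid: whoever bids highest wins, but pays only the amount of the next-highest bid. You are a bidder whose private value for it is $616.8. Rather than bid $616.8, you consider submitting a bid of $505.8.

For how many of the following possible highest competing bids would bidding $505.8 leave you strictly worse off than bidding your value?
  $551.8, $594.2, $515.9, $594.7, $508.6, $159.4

5

The deviation hurts exactly when the highest competing bid lies strictly between $505.8 and $616.8 — underbidding then forfeits a profitable win.
$551.8: inside the interval → strictly worse (loss $65).
$594.2: inside the interval → strictly worse (loss $22.6).
$515.9: inside the interval → strictly worse (loss $100.9).
$594.7: inside the interval → strictly worse (loss $22.1).
$508.6: inside the interval → strictly worse (loss $108.2).
$159.4: below both → same outcome either way.
Count: 5.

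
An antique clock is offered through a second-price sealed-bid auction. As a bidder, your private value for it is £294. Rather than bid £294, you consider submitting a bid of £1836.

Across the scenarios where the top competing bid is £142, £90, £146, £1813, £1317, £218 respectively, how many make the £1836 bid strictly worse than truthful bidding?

2

The deviation hurts exactly when the highest competing bid lies strictly between £294 and £1836 — overbidding then wins at a price above your value.
£142: below both → same outcome either way.
£90: below both → same outcome either way.
£146: below both → same outcome either way.
£1813: inside the interval → strictly worse (loss £1519).
£1317: inside the interval → strictly worse (loss £1023).
£218: below both → same outcome either way.
Count: 2.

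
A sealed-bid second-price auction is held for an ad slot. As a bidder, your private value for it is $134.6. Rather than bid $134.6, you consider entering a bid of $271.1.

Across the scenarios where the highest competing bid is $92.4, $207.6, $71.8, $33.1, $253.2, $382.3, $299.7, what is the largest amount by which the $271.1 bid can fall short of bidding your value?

$92.4: same outcome either way → loss $0.
$207.6: truthful gives $0, deviation gives −$73 → loss $73.
$71.8: same outcome either way → loss $0.
$33.1: same outcome either way → loss $0.
$253.2: truthful gives $0, deviation gives −$118.6 → loss $118.6.
$382.3: same outcome either way → loss $0.
$299.7: same outcome either way → loss $0.
Maximum loss: $118.6.

$118.6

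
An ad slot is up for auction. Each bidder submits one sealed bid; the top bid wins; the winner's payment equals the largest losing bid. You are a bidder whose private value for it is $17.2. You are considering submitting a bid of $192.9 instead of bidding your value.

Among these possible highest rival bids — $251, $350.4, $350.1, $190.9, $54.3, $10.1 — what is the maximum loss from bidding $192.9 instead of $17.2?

$173.7

$251: same outcome either way → loss $0.
$350.4: same outcome either way → loss $0.
$350.1: same outcome either way → loss $0.
$190.9: truthful gives $0, deviation gives −$173.7 → loss $173.7.
$54.3: truthful gives $0, deviation gives −$37.1 → loss $37.1.
$10.1: same outcome either way → loss $0.
Maximum loss: $173.7.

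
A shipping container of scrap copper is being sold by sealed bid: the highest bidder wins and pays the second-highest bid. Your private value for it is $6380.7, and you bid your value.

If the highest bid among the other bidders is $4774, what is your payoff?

$1606.7

Your bid $6380.7 exceeds the highest competing bid $4774, so you win.
In a second-price auction the winner pays the second-highest bid, $4774.
Payoff = value − price = $6380.7 − $4774 = $1606.7.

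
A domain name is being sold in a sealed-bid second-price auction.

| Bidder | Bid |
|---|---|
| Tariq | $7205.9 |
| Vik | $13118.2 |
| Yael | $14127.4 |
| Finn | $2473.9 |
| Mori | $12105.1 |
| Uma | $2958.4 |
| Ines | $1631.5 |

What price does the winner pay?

Highest bid: Yael at $14127.4, so Yael wins.
Second-highest bid: Vik at $13118.2 — that is the price the winner pays.

$13118.2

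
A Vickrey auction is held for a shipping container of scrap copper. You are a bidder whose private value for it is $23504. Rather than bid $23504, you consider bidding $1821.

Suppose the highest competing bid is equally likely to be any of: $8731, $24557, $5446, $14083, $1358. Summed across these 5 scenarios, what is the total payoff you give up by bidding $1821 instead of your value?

The deviation costs you only when the competing bid falls strictly between $1821 and $23504; elsewhere both bids give the same outcome.
$8731: truthful payoff $14773, deviation payoff $0 → loss $14773.
$24557: outcomes coincide → loss $0.
$5446: truthful payoff $18058, deviation payoff $0 → loss $18058.
$14083: truthful payoff $9421, deviation payoff $0 → loss $9421.
$1358: outcomes coincide → loss $0.
Total loss = $14773 + $18058 + $9421 = $42252.

$42252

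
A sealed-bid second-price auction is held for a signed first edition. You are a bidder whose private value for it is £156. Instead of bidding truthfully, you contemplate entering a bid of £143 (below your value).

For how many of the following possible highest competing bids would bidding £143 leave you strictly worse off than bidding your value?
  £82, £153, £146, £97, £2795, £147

3

The deviation hurts exactly when the highest competing bid lies strictly between £143 and £156 — underbidding then forfeits a profitable win.
£82: below both → same outcome either way.
£153: inside the interval → strictly worse (loss £3).
£146: inside the interval → strictly worse (loss £10).
£97: below both → same outcome either way.
£2795: above both → same outcome either way.
£147: inside the interval → strictly worse (loss £9).
Count: 3.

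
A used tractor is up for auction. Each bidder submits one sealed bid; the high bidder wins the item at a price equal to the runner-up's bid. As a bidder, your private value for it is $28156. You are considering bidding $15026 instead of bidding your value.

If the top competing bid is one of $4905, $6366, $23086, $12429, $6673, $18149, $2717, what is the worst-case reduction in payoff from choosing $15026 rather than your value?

$10007

$4905: same outcome either way → loss $0.
$6366: same outcome either way → loss $0.
$23086: truthful gives $5070, deviation gives $0 → loss $5070.
$12429: same outcome either way → loss $0.
$6673: same outcome either way → loss $0.
$18149: truthful gives $10007, deviation gives $0 → loss $10007.
$2717: same outcome either way → loss $0.
Maximum loss: $10007.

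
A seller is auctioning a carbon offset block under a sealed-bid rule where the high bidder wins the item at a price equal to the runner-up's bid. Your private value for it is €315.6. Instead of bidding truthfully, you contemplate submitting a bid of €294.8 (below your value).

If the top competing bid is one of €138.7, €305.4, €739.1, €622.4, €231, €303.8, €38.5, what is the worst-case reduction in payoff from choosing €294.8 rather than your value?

€138.7: same outcome either way → loss €0.
€305.4: truthful gives €10.2, deviation gives €0 → loss €10.2.
€739.1: same outcome either way → loss €0.
€622.4: same outcome either way → loss €0.
€231: same outcome either way → loss €0.
€303.8: truthful gives €11.8, deviation gives €0 → loss €11.8.
€38.5: same outcome either way → loss €0.
Maximum loss: €11.8.

€11.8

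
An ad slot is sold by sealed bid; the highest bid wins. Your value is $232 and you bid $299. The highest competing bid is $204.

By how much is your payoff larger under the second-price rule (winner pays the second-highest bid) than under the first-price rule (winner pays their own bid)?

$95

You have the highest bid, so you win under either rule.
Second-price: pay $204 → payoff $28.
First-price: pay your own bid $299 → payoff −$67.
Difference = $28 − (−$67) = $95.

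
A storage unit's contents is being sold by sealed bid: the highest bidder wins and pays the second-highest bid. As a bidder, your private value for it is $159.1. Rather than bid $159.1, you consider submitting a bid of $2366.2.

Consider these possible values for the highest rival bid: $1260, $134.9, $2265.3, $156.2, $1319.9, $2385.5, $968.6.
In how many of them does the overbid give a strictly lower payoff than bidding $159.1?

4

The deviation hurts exactly when the highest competing bid lies strictly between $159.1 and $2366.2 — overbidding then wins at a price above your value.
$1260: inside the interval → strictly worse (loss $1100.9).
$134.9: below both → same outcome either way.
$2265.3: inside the interval → strictly worse (loss $2106.2).
$156.2: below both → same outcome either way.
$1319.9: inside the interval → strictly worse (loss $1160.8).
$2385.5: above both → same outcome either way.
$968.6: inside the interval → strictly worse (loss $809.5).
Count: 4.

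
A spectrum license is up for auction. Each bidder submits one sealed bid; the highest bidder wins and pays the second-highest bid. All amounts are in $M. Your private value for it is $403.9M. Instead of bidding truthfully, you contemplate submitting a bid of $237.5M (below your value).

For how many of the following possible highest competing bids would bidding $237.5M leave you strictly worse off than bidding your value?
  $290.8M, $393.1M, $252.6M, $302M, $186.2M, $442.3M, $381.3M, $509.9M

5

The deviation hurts exactly when the highest competing bid lies strictly between $237.5M and $403.9M — underbidding then forfeits a profitable win.
$290.8M: inside the interval → strictly worse (loss $113.1M).
$393.1M: inside the interval → strictly worse (loss $10.8M).
$252.6M: inside the interval → strictly worse (loss $151.3M).
$302M: inside the interval → strictly worse (loss $101.9M).
$186.2M: below both → same outcome either way.
$442.3M: above both → same outcome either way.
$381.3M: inside the interval → strictly worse (loss $22.6M).
$509.9M: above both → same outcome either way.
Count: 5.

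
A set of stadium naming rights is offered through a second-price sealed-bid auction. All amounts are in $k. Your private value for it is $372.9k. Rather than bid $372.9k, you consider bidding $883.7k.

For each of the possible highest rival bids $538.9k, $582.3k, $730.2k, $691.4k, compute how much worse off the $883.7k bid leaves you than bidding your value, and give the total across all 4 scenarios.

$1051.2k

The deviation costs you only when the competing bid falls strictly between $372.9k and $883.7k; elsewhere both bids give the same outcome.
$538.9k: truthful payoff $0k, deviation payoff −$166k → loss $166k.
$582.3k: truthful payoff $0k, deviation payoff −$209.4k → loss $209.4k.
$730.2k: truthful payoff $0k, deviation payoff −$357.3k → loss $357.3k.
$691.4k: truthful payoff $0k, deviation payoff −$318.5k → loss $318.5k.
Total loss = $166k + $209.4k + $357.3k + $318.5k = $1051.2k.
In a second-price auction your bid sets only whether you win, not what you pay, so bidding your true value is weakly dominant.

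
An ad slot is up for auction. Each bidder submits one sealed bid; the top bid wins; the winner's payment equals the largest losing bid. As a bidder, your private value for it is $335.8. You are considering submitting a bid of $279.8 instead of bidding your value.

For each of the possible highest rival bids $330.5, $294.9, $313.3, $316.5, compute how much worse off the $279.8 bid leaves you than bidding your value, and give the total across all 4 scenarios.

$88

The deviation costs you only when the competing bid falls strictly between $279.8 and $335.8; elsewhere both bids give the same outcome.
$330.5: truthful payoff $5.3, deviation payoff $0 → loss $5.3.
$294.9: truthful payoff $40.9, deviation payoff $0 → loss $40.9.
$313.3: truthful payoff $22.5, deviation payoff $0 → loss $22.5.
$316.5: truthful payoff $19.3, deviation payoff $0 → loss $19.3.
Total loss = $5.3 + $40.9 + $22.5 + $19.3 = $88.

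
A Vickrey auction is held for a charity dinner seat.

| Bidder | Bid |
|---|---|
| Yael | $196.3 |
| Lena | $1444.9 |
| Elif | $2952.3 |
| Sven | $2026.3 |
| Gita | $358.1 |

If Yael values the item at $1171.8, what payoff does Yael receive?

Highest bid: Elif at $2952.3, so Elif wins.
Second-highest bid: Sven at $2026.3 — that is the price the winner pays.
Yael did not win, so Yael pays nothing and receives nothing: payoff $0.

$0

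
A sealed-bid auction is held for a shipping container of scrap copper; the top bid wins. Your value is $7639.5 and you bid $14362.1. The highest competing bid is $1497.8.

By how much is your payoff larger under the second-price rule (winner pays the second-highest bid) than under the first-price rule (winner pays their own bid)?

You have the highest bid, so you win under either rule.
Second-price: pay $1497.8 → payoff $6141.7.
First-price: pay your own bid $14362.1 → payoff −$6722.6.
Difference = $6141.7 − (−$6722.6) = $12864.3.

$12864.3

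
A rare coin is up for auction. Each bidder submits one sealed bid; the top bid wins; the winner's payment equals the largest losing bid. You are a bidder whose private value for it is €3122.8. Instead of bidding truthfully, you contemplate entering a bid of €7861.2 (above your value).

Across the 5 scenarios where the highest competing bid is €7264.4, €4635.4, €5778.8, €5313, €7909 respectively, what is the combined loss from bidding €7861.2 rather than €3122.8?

The deviation costs you only when the competing bid falls strictly between €3122.8 and €7861.2; elsewhere both bids give the same outcome.
€7264.4: truthful payoff €0, deviation payoff −€4141.6 → loss €4141.6.
€4635.4: truthful payoff €0, deviation payoff −€1512.6 → loss €1512.6.
€5778.8: truthful payoff €0, deviation payoff −€2656 → loss €2656.
€5313: truthful payoff €0, deviation payoff −€2190.2 → loss €2190.2.
€7909: outcomes coincide → loss €0.
Total loss = €4141.6 + €1512.6 + €2656 + €2190.2 = €10500.4.
Truthful bidding weakly dominates here: raising your bid can only win items priced above your value, and lowering it can only forfeit items priced below.

€10500.4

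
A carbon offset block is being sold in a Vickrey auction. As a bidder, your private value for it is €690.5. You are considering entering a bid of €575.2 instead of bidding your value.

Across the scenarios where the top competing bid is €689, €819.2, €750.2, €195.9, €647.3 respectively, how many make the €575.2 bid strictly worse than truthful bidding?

The deviation hurts exactly when the highest competing bid lies strictly between €575.2 and €690.5 — underbidding then forfeits a profitable win.
€689: inside the interval → strictly worse (loss €1.5).
€819.2: above both → same outcome either way.
€750.2: above both → same outcome either way.
€195.9: below both → same outcome either way.
€647.3: inside the interval → strictly worse (loss €43.2).
Count: 2.

2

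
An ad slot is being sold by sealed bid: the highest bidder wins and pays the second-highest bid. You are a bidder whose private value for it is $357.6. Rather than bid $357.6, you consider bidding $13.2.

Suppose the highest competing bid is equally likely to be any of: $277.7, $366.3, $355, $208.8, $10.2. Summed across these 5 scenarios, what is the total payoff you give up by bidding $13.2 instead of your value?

$231.3

The deviation costs you only when the competing bid falls strictly between $13.2 and $357.6; elsewhere both bids give the same outcome.
$277.7: truthful payoff $79.9, deviation payoff $0 → loss $79.9.
$366.3: outcomes coincide → loss $0.
$355: truthful payoff $2.6, deviation payoff $0 → loss $2.6.
$208.8: truthful payoff $148.8, deviation payoff $0 → loss $148.8.
$10.2: outcomes coincide → loss $0.
Total loss = $79.9 + $2.6 + $148.8 = $231.3.
In a second-price auction your bid sets only whether you win, not what you pay, so bidding your true value is weakly dominant.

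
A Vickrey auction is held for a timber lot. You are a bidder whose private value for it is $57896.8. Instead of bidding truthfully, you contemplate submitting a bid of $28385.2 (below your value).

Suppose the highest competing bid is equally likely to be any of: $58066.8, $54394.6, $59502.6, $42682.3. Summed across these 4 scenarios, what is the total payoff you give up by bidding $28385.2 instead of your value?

$18716.7

The deviation costs you only when the competing bid falls strictly between $28385.2 and $57896.8; elsewhere both bids give the same outcome.
$58066.8: outcomes coincide → loss $0.
$54394.6: truthful payoff $3502.2, deviation payoff $0 → loss $3502.2.
$59502.6: outcomes coincide → loss $0.
$42682.3: truthful payoff $15214.5, deviation payoff $0 → loss $15214.5.
Total loss = $3502.2 + $15214.5 = $18716.7.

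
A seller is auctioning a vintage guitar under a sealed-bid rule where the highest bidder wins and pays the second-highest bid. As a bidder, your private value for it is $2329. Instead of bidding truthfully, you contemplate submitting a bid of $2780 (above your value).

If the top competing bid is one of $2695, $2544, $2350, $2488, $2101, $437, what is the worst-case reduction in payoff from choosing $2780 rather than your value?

$2695: truthful gives $0, deviation gives −$366 → loss $366.
$2544: truthful gives $0, deviation gives −$215 → loss $215.
$2350: truthful gives $0, deviation gives −$21 → loss $21.
$2488: truthful gives $0, deviation gives −$159 → loss $159.
$2101: same outcome either way → loss $0.
$437: same outcome either way → loss $0.
Maximum loss: $366.

$366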